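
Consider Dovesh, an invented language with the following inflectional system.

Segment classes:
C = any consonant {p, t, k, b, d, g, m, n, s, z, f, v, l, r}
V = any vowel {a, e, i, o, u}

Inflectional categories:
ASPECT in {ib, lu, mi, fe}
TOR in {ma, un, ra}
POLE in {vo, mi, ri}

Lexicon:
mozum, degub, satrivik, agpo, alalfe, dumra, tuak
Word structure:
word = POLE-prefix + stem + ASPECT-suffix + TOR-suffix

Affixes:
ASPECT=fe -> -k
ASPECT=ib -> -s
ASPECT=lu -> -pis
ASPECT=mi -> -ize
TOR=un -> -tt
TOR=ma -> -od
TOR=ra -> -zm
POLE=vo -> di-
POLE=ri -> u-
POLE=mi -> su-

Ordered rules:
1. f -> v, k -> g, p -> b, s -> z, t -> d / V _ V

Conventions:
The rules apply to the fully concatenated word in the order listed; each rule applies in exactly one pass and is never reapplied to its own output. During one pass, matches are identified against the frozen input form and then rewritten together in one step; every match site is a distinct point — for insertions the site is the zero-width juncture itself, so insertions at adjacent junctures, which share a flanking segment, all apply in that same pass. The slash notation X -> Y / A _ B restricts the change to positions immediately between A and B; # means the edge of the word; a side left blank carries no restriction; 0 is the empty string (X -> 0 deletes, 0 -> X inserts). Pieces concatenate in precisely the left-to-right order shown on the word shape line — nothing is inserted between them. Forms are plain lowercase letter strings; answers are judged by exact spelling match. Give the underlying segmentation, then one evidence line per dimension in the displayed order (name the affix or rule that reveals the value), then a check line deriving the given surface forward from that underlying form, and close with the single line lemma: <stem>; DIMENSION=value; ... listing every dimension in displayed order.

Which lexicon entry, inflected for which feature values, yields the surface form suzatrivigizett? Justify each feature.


underlying: su-satrivik-ize-tt
ASPECT=mi - signalled by the affix -ize
TOR=un - signalled by the affix -tt
POLE=mi - signalled by the affix su-
check: susatrivikizett -> suzatrivigizett
lemma: satrivik; ASPECT=mi; TOR=un; POLE=mi


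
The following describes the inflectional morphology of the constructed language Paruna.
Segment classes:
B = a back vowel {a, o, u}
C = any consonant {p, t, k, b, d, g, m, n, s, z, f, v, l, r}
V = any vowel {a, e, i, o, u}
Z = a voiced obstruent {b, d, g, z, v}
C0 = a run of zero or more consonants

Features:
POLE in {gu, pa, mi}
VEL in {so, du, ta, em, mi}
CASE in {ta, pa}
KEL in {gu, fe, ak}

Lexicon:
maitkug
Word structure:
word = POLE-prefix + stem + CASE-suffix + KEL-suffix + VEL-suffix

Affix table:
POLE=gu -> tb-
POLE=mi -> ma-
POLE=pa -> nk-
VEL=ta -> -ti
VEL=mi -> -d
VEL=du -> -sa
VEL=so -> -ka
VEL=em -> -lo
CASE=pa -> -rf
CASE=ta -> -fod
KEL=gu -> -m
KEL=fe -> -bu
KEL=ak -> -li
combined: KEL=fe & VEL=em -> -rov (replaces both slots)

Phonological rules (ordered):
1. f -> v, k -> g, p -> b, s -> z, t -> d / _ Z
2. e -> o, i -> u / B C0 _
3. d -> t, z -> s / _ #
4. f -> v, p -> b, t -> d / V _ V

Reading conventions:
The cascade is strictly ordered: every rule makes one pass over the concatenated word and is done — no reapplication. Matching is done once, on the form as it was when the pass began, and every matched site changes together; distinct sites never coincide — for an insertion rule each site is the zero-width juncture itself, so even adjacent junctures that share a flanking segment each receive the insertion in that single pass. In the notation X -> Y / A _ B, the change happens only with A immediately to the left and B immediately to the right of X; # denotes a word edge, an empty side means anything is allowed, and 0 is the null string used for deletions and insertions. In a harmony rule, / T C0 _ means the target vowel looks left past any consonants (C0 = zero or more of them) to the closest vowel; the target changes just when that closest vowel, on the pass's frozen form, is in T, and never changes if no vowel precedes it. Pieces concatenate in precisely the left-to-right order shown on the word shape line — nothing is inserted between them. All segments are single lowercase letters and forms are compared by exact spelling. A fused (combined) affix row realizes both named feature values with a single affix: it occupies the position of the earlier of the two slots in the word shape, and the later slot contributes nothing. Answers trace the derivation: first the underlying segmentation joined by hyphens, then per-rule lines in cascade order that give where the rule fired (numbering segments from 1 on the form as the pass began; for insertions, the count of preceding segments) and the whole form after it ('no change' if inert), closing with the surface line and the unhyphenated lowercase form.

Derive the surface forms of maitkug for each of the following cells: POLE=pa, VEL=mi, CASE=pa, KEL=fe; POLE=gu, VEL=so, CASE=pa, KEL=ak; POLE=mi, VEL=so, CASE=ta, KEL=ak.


cell POLE=pa, VEL=mi, CASE=pa, KEL=fe:
underlying: nk-maitkug-rf-bu-d
1. f -> v, k -> g, p -> b, s -> z, t -> d / _ Z: fires at position(s) 11: nkmaitkugrvbud
2. e -> o, i -> u / B C0 _: fires at position(s) 5: nkmautkugrvbud
3. d -> t, z -> s / _ #: fires at position(s) 14: nkmautkugrvbut
4. f -> v, p -> b, t -> d / V _ V: no change
surface: nkmautkugrvbut

cell POLE=gu, VEL=so, CASE=pa, KEL=ak:
underlying: tb-maitkug-rf-li-ka
1. f -> v, k -> g, p -> b, s -> z, t -> d / _ Z: fires at position(s) 1: dbmaitkugrflika
2. e -> o, i -> u / B C0 _: fires at position(s) 5, 13: dbmautkugrfluka
3. d -> t, z -> s / _ #: no change
4. f -> v, p -> b, t -> d / V _ V: no change
surface: dbmautkugrfluka

cell POLE=mi, VEL=so, CASE=ta, KEL=ak:
underlying: ma-maitkug-fod-li-ka
1. f -> v, k -> g, p -> b, s -> z, t -> d / _ Z: no change
2. e -> o, i -> u / B C0 _: fires at position(s) 5, 14: mamautkugfodluka
3. d -> t, z -> s / _ #: no change
4. f -> v, p -> b, t -> d / V _ V: no change
surface: mamautkugfodluka


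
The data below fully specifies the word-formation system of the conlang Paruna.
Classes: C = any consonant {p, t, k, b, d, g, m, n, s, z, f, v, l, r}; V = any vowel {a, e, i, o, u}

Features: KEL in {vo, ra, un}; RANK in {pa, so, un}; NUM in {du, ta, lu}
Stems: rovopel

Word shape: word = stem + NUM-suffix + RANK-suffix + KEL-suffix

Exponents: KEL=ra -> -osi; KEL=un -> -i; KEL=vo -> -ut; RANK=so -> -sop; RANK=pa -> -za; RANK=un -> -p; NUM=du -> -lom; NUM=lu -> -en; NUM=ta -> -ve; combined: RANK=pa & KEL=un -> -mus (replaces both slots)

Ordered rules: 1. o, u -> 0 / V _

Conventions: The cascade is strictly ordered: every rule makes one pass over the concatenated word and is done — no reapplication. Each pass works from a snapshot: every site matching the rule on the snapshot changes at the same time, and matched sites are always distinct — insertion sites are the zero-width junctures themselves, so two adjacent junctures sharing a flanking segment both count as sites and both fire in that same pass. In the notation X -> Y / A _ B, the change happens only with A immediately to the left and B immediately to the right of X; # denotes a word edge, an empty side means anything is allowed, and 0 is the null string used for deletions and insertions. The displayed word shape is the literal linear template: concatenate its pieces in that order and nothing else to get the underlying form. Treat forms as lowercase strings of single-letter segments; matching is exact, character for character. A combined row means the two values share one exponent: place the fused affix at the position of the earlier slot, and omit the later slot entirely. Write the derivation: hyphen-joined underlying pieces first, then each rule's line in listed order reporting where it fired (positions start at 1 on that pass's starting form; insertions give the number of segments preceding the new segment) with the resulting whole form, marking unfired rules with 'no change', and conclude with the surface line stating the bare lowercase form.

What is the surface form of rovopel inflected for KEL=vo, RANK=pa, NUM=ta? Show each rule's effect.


underlying: rovopel-ve-za-ut
1. o, u -> 0 / V _: fires at position(s) 12: rovopelvezat
surface: rovopelvezat


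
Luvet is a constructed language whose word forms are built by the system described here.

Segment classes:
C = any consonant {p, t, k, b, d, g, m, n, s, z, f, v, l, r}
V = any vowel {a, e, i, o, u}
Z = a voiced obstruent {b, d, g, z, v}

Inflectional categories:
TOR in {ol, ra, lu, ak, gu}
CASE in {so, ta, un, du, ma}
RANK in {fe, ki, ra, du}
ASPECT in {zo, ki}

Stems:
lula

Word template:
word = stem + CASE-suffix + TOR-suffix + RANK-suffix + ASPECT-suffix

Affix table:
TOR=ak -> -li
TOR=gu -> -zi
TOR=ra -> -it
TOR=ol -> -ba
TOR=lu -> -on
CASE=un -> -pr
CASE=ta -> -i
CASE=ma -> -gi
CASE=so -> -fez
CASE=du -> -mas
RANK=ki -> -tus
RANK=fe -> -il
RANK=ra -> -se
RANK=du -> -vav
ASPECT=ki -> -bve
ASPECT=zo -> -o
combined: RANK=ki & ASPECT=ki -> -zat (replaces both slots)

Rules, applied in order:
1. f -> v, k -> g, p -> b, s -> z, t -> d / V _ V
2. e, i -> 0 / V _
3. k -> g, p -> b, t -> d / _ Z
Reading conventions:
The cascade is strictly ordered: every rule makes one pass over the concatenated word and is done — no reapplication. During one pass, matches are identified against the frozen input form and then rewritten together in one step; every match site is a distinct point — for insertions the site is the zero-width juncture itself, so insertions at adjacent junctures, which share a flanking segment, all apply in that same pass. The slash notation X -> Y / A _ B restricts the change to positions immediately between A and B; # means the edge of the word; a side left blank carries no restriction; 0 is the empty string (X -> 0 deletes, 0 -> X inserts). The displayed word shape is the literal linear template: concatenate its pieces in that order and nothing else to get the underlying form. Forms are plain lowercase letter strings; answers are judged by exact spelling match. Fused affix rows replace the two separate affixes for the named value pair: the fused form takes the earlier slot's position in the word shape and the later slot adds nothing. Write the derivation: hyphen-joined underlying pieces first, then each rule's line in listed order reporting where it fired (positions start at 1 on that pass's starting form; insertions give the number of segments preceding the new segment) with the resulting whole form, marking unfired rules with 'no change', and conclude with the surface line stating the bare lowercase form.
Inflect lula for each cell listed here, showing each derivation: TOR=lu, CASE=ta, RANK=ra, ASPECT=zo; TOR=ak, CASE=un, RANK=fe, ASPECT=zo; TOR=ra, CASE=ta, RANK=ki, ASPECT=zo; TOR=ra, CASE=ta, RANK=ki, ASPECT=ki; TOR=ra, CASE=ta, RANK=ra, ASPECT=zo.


cell TOR=lu, CASE=ta, RANK=ra, ASPECT=zo:
underlying: lula-i-on-se-o
1. f -> v, k -> g, p -> b, s -> z, t -> d / V _ V: no change
2. e, i -> 0 / V _: fires at position(s) 5: lulaonseo
3. k -> g, p -> b, t -> d / _ Z: no change
surface: lulaonseo

cell TOR=ak, CASE=un, RANK=fe, ASPECT=zo:
underlying: lula-pr-li-il-o
1. f -> v, k -> g, p -> b, s -> z, t -> d / V _ V: no change
2. e, i -> 0 / V _: fires at position(s) 9: lulaprlilo
3. k -> g, p -> b, t -> d / _ Z: no change
surface: lulaprlilo

cell TOR=ra, CASE=ta, RANK=ki, ASPECT=zo:
underlying: lula-i-it-tus-o
1. f -> v, k -> g, p -> b, s -> z, t -> d / V _ V: fires at position(s) 10: lulaiittuzo
2. e, i -> 0 / V _: fires at position(s) 5, 6: lulattuzo
3. k -> g, p -> b, t -> d / _ Z: no change
surface: lulattuzo

cell TOR=ra, CASE=ta, RANK=ki, ASPECT=ki:
underlying: lula-i-it-zat
1. f -> v, k -> g, p -> b, s -> z, t -> d / V _ V: no change
2. e, i -> 0 / V _: fires at position(s) 5, 6: lulatzat
3. k -> g, p -> b, t -> d / _ Z: fires at position(s) 5: luladzat
surface: luladzat

cell TOR=ra, CASE=ta, RANK=ra, ASPECT=zo:
underlying: lula-i-it-se-o
1. f -> v, k -> g, p -> b, s -> z, t -> d / V _ V: no change
2. e, i -> 0 / V _: fires at position(s) 5, 6: lulatseo
3. k -> g, p -> b, t -> d / _ Z: no change
surface: lulatseo


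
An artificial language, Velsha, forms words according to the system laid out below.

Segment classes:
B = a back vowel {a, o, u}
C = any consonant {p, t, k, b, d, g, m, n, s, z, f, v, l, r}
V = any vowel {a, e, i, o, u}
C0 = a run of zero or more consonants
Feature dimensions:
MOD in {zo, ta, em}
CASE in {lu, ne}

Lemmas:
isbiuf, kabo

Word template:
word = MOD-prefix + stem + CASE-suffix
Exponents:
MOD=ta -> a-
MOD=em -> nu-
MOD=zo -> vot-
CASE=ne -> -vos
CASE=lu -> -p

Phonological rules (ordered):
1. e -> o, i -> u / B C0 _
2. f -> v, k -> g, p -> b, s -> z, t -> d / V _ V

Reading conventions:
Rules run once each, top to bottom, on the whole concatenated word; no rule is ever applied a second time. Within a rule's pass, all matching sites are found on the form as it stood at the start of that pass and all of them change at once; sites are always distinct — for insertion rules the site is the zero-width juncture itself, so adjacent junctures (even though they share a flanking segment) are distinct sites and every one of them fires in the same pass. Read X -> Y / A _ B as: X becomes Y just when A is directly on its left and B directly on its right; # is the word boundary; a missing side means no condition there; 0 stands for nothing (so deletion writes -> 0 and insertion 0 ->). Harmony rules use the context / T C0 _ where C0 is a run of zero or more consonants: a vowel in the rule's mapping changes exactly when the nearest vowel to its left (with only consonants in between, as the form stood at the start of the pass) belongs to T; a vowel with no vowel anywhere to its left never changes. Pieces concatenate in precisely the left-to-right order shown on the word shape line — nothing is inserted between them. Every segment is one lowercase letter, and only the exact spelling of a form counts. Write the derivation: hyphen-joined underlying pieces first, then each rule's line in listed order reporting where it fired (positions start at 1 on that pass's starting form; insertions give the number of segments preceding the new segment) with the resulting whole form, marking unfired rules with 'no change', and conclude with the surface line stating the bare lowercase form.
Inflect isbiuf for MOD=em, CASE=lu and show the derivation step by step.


underlying: nu-isbiuf-p
1. e -> o, i -> u / B C0 _: fires at position(s) 3: nuusbiufp
2. f -> v, k -> g, p -> b, s -> z, t -> d / V _ V: no change
surface: nuusbiufp


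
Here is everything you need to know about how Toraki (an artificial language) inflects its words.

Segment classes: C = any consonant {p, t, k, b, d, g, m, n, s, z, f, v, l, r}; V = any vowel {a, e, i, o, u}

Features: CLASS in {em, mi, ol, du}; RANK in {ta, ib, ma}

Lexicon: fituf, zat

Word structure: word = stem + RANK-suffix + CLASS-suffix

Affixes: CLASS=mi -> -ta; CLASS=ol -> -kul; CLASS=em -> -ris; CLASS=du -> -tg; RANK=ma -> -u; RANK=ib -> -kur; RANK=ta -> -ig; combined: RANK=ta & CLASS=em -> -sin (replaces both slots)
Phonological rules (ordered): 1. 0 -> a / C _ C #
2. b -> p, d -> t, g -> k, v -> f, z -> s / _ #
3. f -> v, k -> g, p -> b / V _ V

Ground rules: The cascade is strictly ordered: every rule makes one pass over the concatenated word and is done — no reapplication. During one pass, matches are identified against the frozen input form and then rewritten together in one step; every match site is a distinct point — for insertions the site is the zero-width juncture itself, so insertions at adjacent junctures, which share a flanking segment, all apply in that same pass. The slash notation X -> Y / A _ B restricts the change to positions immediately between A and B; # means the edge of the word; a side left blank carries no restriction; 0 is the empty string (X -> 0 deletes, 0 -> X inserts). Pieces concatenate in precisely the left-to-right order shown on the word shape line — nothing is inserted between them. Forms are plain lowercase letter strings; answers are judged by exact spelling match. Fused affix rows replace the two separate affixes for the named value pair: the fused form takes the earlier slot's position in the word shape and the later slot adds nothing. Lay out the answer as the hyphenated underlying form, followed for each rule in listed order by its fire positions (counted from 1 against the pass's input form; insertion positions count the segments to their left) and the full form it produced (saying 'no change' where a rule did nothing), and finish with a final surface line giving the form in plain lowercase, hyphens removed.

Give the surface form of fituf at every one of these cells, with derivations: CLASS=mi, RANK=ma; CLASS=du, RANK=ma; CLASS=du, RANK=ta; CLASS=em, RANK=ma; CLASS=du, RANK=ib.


cell CLASS=mi, RANK=ma:
underlying: fituf-u-ta
1. 0 -> a / C _ C #: no change
2. b -> p, d -> t, g -> k, v -> f, z -> s / _ #: no change
3. f -> v, k -> g, p -> b / V _ V: fires at position(s) 5: fituvuta
surface: fituvuta

cell CLASS=du, RANK=ma:
underlying: fituf-u-tg
1. 0 -> a / C _ C #: inserts after position(s) 7: fitufutag
2. b -> p, d -> t, g -> k, v -> f, z -> s / _ #: fires at position(s) 9: fitufutak
3. f -> v, k -> g, p -> b / V _ V: fires at position(s) 5: fituvutak
surface: fituvutak

cell CLASS=du, RANK=ta:
underlying: fituf-ig-tg
1. 0 -> a / C _ C #: inserts after position(s) 8: fitufigtag
2. b -> p, d -> t, g -> k, v -> f, z -> s / _ #: fires at position(s) 10: fitufigtak
3. f -> v, k -> g, p -> b / V _ V: fires at position(s) 5: fituvigtak
surface: fituvigtak

cell CLASS=em, RANK=ma:
underlying: fituf-u-ris
1. 0 -> a / C _ C #: no change
2. b -> p, d -> t, g -> k, v -> f, z -> s / _ #: no change
3. f -> v, k -> g, p -> b / V _ V: fires at position(s) 5: fituvuris
surface: fituvuris

cell CLASS=du, RANK=ib:
underlying: fituf-kur-tg
1. 0 -> a / C _ C #: inserts after position(s) 9: fitufkurtag
2. b -> p, d -> t, g -> k, v -> f, z -> s / _ #: fires at position(s) 11: fitufkurtak
3. f -> v, k -> g, p -> b / V _ V: no change
surface: fitufkurtak


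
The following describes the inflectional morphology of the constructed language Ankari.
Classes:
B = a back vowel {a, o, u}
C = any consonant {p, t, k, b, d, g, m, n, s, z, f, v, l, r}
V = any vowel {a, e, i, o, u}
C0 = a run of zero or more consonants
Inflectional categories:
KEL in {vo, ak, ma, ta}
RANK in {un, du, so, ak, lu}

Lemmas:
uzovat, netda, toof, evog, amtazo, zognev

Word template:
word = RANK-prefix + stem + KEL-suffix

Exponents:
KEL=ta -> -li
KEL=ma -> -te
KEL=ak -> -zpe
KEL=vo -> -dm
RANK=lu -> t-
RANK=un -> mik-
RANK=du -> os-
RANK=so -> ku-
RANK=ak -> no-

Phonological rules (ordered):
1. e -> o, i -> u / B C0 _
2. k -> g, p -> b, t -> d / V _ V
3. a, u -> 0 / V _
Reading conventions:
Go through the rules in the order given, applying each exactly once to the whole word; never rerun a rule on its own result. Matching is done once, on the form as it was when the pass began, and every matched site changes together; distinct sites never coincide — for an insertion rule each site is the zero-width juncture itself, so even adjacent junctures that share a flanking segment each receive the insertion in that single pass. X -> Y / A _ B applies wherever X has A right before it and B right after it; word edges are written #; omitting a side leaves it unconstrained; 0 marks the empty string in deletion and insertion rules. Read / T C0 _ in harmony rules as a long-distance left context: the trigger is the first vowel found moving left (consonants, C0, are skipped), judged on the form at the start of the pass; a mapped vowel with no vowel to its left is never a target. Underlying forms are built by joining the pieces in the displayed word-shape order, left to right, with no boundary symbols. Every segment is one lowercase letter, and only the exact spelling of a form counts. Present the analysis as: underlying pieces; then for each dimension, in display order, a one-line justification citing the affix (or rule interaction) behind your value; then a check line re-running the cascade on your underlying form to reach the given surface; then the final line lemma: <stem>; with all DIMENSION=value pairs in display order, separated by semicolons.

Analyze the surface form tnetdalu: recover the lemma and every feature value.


underlying: t-netda-li
KEL=ta - signalled by the affix -li
RANK=lu - signalled by the affix t-
check: tnetdali -> tnetdalu -> tnetdalu -> tnetdalu
lemma: netda; KEL=ta; RANK=lu


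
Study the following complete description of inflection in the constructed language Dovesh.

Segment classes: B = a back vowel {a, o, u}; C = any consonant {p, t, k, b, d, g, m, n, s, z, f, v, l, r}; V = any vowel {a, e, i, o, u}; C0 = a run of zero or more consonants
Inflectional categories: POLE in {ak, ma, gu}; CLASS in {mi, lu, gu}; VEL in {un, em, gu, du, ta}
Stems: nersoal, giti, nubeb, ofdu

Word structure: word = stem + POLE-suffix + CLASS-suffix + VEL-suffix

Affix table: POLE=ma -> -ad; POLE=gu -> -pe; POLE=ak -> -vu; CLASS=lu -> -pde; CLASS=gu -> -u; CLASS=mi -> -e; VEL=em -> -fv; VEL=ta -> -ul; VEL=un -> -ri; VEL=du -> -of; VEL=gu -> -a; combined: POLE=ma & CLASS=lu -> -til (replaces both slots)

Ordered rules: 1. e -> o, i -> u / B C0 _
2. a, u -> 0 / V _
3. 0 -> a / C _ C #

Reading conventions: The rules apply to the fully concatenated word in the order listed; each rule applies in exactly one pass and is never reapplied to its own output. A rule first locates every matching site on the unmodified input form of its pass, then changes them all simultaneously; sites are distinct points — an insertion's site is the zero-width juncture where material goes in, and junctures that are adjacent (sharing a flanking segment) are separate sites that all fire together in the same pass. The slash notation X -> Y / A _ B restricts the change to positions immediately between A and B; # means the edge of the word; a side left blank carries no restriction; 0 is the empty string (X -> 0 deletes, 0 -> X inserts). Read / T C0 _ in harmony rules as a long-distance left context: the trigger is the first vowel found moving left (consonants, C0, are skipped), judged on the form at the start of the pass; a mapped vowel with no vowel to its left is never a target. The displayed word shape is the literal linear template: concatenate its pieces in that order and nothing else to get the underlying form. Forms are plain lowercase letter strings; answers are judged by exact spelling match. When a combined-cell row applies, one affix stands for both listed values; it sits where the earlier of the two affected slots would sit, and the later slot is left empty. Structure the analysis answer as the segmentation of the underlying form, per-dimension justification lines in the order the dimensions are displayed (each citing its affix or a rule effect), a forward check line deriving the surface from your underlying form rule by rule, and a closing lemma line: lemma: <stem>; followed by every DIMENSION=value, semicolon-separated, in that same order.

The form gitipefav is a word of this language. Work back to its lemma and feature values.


underlying: giti-pe-u-fv
POLE=gu - signalled by the affix -pe
CLASS=gu - signalled by the affix -u
VEL=em - signalled by the affix -fv
check: gitipeufv -> gitipeufv -> gitipefv -> gitipefav
lemma: giti; POLE=gu; CLASS=gu; VEL=em


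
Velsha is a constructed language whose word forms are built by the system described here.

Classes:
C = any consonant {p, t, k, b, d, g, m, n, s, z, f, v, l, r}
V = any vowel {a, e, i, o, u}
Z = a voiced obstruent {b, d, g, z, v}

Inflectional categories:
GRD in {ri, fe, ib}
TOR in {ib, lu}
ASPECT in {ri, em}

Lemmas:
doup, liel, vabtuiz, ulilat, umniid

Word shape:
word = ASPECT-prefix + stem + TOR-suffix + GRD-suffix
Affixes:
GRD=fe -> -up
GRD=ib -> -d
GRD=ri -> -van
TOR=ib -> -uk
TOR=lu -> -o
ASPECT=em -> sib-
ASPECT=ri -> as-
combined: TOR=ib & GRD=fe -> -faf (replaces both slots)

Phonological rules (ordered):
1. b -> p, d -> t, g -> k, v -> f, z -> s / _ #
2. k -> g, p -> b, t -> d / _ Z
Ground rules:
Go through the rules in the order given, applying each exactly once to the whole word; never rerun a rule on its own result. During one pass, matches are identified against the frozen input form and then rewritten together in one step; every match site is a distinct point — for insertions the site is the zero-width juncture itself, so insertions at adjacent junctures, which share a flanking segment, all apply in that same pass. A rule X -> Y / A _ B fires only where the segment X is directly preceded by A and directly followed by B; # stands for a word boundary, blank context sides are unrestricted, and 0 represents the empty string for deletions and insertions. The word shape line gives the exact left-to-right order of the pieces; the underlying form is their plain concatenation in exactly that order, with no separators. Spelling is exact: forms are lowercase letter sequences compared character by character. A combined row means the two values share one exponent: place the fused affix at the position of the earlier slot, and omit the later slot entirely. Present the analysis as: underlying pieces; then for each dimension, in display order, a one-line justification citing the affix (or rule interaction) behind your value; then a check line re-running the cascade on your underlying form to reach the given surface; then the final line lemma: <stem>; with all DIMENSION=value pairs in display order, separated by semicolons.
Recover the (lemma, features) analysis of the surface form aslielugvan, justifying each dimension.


underlying: as-liel-uk-van
GRD=ri - signalled by the affix -van
TOR=ib - signalled by the affix -uk
ASPECT=ri - signalled by the affix as-
check: aslielukvan -> aslielukvan -> aslielugvan
lemma: liel; GRD=ri; TOR=ib; ASPECT=ri


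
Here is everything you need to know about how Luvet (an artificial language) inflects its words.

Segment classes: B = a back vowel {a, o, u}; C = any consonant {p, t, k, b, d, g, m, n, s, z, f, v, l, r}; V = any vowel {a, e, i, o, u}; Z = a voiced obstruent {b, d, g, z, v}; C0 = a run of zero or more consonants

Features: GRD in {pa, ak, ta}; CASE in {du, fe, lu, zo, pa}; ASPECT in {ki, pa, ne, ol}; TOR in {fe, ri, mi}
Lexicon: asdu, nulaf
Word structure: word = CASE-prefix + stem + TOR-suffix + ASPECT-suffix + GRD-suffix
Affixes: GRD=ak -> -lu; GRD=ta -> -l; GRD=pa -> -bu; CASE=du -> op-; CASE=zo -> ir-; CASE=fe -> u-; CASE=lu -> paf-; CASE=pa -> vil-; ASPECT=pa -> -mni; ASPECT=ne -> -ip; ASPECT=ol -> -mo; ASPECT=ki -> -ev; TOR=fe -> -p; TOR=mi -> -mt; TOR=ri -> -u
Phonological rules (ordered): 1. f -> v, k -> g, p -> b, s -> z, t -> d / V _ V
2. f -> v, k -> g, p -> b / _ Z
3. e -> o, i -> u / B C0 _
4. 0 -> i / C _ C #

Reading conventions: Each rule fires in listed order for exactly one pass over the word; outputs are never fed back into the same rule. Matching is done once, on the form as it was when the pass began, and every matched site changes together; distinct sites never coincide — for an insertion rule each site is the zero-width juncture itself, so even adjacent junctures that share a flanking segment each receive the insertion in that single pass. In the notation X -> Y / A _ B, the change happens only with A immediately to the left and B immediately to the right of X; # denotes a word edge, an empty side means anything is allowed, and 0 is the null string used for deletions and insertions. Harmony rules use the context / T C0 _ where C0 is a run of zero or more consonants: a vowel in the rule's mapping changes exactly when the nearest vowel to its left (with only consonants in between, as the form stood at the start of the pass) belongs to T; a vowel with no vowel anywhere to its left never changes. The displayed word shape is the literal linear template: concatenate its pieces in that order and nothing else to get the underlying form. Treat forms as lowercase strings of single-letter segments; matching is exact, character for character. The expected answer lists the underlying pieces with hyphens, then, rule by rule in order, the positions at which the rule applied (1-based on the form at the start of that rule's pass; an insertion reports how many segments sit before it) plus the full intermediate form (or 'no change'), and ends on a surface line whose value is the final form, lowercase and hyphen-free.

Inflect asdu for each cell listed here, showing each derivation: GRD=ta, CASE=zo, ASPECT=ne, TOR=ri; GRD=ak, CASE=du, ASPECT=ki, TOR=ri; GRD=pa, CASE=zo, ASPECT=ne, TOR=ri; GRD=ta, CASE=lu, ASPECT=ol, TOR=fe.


cell GRD=ta, CASE=zo, ASPECT=ne, TOR=ri:
underlying: ir-asdu-u-ip-l
1. f -> v, k -> g, p -> b, s -> z, t -> d / V _ V: no change
2. f -> v, k -> g, p -> b / _ Z: no change
3. e -> o, i -> u / B C0 _: fires at position(s) 8: irasduuupl
4. 0 -> i / C _ C #: inserts after position(s) 9: irasduuupil
surface: irasduuupil

cell GRD=ak, CASE=du, ASPECT=ki, TOR=ri:
underlying: op-asdu-u-ev-lu
1. f -> v, k -> g, p -> b, s -> z, t -> d / V _ V: fires at position(s) 2: obasduuevlu
2. f -> v, k -> g, p -> b / _ Z: no change
3. e -> o, i -> u / B C0 _: fires at position(s) 8: obasduuovlu
4. 0 -> i / C _ C #: no change
surface: obasduuovlu

cell GRD=pa, CASE=zo, ASPECT=ne, TOR=ri:
underlying: ir-asdu-u-ip-bu
1. f -> v, k -> g, p -> b, s -> z, t -> d / V _ V: no change
2. f -> v, k -> g, p -> b / _ Z: fires at position(s) 9: irasduuibbu
3. e -> o, i -> u / B C0 _: fires at position(s) 8: irasduuubbu
4. 0 -> i / C _ C #: no change
surface: irasduuubbu

cell GRD=ta, CASE=lu, ASPECT=ol, TOR=fe:
underlying: paf-asdu-p-mo-l
1. f -> v, k -> g, p -> b, s -> z, t -> d / V _ V: fires at position(s) 3: pavasdupmol
2. f -> v, k -> g, p -> b / _ Z: no change
3. e -> o, i -> u / B C0 _: no change
4. 0 -> i / C _ C #: no change
surface: pavasdupmol


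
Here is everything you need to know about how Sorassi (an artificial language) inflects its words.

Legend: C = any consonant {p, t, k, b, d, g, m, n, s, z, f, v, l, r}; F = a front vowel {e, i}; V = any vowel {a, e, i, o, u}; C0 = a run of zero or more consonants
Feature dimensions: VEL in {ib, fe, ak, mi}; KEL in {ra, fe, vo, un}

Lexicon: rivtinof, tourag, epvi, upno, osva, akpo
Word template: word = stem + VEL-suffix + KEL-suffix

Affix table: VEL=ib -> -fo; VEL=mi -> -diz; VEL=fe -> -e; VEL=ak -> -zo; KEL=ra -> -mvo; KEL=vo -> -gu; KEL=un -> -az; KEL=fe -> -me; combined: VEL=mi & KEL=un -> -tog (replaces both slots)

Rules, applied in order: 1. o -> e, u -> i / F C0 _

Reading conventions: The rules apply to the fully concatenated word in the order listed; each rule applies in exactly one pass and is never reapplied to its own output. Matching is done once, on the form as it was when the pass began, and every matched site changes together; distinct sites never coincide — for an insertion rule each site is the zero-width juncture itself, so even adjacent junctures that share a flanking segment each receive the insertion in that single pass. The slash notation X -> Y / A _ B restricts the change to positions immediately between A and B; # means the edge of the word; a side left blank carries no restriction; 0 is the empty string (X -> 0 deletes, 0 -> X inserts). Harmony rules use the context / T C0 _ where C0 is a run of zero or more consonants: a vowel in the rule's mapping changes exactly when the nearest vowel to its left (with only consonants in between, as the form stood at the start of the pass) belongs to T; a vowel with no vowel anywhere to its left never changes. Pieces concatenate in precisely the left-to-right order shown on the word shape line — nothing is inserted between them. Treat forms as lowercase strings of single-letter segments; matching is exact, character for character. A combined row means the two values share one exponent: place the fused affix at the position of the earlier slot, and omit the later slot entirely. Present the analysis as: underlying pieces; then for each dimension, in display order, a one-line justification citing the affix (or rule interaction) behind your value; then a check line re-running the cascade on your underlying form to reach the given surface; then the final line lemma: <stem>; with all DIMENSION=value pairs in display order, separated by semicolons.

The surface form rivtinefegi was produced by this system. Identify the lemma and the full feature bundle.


underlying: rivtinof-e-gu
VEL=fe - signalled by the affix -e
KEL=vo - signalled by the affix -gu
check: rivtinofegu -> rivtinefegi
lemma: rivtinof; VEL=fe; KEL=vo


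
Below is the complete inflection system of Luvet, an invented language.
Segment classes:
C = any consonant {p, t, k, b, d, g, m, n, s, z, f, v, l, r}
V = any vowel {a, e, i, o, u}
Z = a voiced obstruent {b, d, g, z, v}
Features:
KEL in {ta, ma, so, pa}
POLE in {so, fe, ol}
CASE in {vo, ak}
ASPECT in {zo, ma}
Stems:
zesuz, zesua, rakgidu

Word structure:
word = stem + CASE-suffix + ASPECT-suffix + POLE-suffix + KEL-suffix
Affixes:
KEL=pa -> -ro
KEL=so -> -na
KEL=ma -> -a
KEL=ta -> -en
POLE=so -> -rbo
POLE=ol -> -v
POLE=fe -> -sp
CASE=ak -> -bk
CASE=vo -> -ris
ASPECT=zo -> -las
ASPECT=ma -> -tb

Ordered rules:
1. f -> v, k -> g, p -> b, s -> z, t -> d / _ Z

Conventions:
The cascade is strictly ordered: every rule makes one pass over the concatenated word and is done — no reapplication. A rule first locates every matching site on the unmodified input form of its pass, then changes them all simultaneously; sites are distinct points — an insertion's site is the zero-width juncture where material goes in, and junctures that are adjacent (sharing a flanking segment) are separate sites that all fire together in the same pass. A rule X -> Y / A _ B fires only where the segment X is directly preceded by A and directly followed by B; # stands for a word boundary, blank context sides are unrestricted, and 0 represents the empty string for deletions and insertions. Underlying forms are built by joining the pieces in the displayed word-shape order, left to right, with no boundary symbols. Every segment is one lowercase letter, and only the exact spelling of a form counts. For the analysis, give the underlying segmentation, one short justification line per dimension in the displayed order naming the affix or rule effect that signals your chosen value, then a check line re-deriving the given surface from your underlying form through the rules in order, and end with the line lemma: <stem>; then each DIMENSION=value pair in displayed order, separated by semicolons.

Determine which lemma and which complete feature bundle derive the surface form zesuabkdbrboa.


underlying: zesua-bk-tb-rbo-a
KEL=ma - signalled by the affix -a
POLE=so - signalled by the affix -rbo
CASE=ak - signalled by the affix -bk
ASPECT=ma - signalled by the affix -tb
check: zesuabktbrboa -> zesuabkdbrboa
lemma: zesua; KEL=ma; POLE=so; CASE=ak; ASPECT=ma


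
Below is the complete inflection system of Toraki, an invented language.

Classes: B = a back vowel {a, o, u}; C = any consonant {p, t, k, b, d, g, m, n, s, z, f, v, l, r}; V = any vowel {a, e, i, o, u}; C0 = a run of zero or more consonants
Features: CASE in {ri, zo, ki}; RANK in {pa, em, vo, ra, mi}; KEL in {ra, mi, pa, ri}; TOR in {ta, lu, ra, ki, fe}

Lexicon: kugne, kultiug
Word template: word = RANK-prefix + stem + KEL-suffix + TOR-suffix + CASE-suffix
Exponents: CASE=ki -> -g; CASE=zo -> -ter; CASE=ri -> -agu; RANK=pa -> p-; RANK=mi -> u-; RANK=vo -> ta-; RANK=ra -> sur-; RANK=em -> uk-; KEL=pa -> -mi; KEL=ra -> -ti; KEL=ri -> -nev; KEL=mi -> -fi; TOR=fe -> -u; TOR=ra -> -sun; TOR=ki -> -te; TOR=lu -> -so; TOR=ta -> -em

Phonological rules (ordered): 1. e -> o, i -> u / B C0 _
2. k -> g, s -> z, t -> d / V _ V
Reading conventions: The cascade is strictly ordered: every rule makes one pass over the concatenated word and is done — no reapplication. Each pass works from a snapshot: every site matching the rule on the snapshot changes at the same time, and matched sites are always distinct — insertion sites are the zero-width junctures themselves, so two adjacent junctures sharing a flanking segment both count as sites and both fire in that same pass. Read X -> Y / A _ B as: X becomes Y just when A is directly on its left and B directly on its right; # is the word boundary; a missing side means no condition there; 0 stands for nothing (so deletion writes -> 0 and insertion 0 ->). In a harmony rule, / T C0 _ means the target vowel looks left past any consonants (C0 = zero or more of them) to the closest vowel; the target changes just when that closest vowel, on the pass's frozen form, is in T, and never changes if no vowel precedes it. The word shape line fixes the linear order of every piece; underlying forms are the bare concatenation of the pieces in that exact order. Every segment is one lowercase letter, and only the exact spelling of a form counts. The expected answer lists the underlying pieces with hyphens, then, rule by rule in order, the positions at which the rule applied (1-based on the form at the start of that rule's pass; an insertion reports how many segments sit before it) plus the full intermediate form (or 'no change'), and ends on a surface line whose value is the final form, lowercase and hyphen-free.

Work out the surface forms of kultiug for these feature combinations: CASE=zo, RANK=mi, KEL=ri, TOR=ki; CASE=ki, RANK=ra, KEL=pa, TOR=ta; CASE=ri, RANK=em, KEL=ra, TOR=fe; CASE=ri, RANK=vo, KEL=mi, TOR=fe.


cell CASE=zo, RANK=mi, KEL=ri, TOR=ki:
underlying: u-kultiug-nev-te-ter
1. e -> o, i -> u / B C0 _: fires at position(s) 6, 10: ukultuugnovteter
2. k -> g, s -> z, t -> d / V _ V: fires at position(s) 2, 14: ugultuugnovteder
surface: ugultuugnovteder

cell CASE=ki, RANK=ra, KEL=pa, TOR=ta:
underlying: sur-kultiug-mi-em-g
1. e -> o, i -> u / B C0 _: fires at position(s) 8, 12: surkultuugmuemg
2. k -> g, s -> z, t -> d / V _ V: no change
surface: surkultuugmuemg

cell CASE=ri, RANK=em, KEL=ra, TOR=fe:
underlying: uk-kultiug-ti-u-agu
1. e -> o, i -> u / B C0 _: fires at position(s) 7, 11: ukkultuugtuuagu
2. k -> g, s -> z, t -> d / V _ V: no change
surface: ukkultuugtuuagu

cell CASE=ri, RANK=vo, KEL=mi, TOR=fe:
underlying: ta-kultiug-fi-u-agu
1. e -> o, i -> u / B C0 _: fires at position(s) 7, 11: takultuugfuuagu
2. k -> g, s -> z, t -> d / V _ V: fires at position(s) 3: tagultuugfuuagu
surface: tagultuugfuuagu


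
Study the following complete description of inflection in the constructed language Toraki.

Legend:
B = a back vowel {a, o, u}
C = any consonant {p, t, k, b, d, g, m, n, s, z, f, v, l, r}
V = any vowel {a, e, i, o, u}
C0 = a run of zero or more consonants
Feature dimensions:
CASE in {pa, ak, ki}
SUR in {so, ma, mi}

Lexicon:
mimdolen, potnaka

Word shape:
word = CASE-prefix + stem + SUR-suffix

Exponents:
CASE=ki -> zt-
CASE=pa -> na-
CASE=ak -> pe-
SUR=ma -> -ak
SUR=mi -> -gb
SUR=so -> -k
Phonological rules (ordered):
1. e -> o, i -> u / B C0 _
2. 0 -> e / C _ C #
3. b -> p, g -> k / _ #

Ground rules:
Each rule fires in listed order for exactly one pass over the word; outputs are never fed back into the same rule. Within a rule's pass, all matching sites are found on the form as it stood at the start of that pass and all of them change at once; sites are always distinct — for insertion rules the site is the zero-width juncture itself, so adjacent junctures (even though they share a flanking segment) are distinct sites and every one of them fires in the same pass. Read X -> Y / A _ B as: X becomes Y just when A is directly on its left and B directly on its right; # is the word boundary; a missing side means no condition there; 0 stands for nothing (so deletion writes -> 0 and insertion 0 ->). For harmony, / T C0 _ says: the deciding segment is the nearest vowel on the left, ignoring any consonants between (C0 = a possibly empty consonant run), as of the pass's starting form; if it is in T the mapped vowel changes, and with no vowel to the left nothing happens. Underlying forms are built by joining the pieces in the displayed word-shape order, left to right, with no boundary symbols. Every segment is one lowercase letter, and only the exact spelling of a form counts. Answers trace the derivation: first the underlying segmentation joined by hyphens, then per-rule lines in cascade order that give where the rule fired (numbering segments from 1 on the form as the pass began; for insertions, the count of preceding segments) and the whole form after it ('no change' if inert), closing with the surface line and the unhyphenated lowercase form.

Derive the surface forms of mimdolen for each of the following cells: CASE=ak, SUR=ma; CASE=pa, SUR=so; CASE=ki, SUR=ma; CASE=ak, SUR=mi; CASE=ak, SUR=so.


cell CASE=ak, SUR=ma:
underlying: pe-mimdolen-ak
1. e -> o, i -> u / B C0 _: fires at position(s) 9: pemimdolonak
2. 0 -> e / C _ C #: no change
3. b -> p, g -> k / _ #: no change
surface: pemimdolonak

cell CASE=pa, SUR=so:
underlying: na-mimdolen-k
1. e -> o, i -> u / B C0 _: fires at position(s) 4, 9: namumdolonk
2. 0 -> e / C _ C #: inserts after position(s) 10: namumdolonek
3. b -> p, g -> k / _ #: no change
surface: namumdolonek

cell CASE=ki, SUR=ma:
underlying: zt-mimdolen-ak
1. e -> o, i -> u / B C0 _: fires at position(s) 9: ztmimdolonak
2. 0 -> e / C _ C #: no change
3. b -> p, g -> k / _ #: no change
surface: ztmimdolonak

cell CASE=ak, SUR=mi:
underlying: pe-mimdolen-gb
1. e -> o, i -> u / B C0 _: fires at position(s) 9: pemimdolongb
2. 0 -> e / C _ C #: inserts after position(s) 11: pemimdolongeb
3. b -> p, g -> k / _ #: fires at position(s) 13: pemimdolongep
surface: pemimdolongep

cell CASE=ak, SUR=so:
underlying: pe-mimdolen-k
1. e -> o, i -> u / B C0 _: fires at position(s) 9: pemimdolonk
2. 0 -> e / C _ C #: inserts after position(s) 10: pemimdolonek
3. b -> p, g -> k / _ #: no change
surface: pemimdolonek
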